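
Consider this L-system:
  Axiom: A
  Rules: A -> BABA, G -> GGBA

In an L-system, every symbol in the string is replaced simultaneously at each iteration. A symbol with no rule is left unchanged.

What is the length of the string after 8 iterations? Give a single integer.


Answer: 766

Derivation:
Step 0: length = 1
Step 1: length = 4
Step 2: length = 10
Step 3: length = 22
Step 4: length = 46
Step 5: length = 94
Step 6: length = 190
Step 7: length = 382
Step 8: length = 766


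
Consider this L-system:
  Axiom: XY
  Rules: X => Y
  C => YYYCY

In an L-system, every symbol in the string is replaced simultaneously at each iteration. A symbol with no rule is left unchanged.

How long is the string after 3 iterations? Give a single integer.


Answer: 2

Derivation:
Step 0: length = 2
Step 1: length = 2
Step 2: length = 2
Step 3: length = 2


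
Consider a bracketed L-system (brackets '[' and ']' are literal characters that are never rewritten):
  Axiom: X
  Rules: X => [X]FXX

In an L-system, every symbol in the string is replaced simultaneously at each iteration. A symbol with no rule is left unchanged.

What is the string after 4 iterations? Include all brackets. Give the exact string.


Step 0: X
Step 1: [X]FXX
Step 2: [[X]FXX]F[X]FXX[X]FXX
Step 3: [[[X]FXX]F[X]FXX[X]FXX]F[[X]FXX]F[X]FXX[X]FXX[[X]FXX]F[X]FXX[X]FXX
Step 4: [[[[X]FXX]F[X]FXX[X]FXX]F[[X]FXX]F[X]FXX[X]FXX[[X]FXX]F[X]FXX[X]FXX]F[[[X]FXX]F[X]FXX[X]FXX]F[[X]FXX]F[X]FXX[X]FXX[[X]FXX]F[X]FXX[X]FXX[[[X]FXX]F[X]FXX[X]FXX]F[[X]FXX]F[X]FXX[X]FXX[[X]FXX]F[X]FXX[X]FXX

Answer: [[[[X]FXX]F[X]FXX[X]FXX]F[[X]FXX]F[X]FXX[X]FXX[[X]FXX]F[X]FXX[X]FXX]F[[[X]FXX]F[X]FXX[X]FXX]F[[X]FXX]F[X]FXX[X]FXX[[X]FXX]F[X]FXX[X]FXX[[[X]FXX]F[X]FXX[X]FXX]F[[X]FXX]F[X]FXX[X]FXX[[X]FXX]F[X]FXX[X]FXX


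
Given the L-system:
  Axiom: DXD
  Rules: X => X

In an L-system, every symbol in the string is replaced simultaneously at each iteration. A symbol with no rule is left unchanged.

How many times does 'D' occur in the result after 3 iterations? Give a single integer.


Step 0: DXD  (2 'D')
Step 1: DXD  (2 'D')
Step 2: DXD  (2 'D')
Step 3: DXD  (2 'D')

Answer: 2


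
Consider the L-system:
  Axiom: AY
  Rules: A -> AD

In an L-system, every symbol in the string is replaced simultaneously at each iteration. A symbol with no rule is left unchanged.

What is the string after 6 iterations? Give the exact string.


Step 0: AY
Step 1: ADY
Step 2: ADDY
Step 3: ADDDY
Step 4: ADDDDY
Step 5: ADDDDDY
Step 6: ADDDDDDY

Answer: ADDDDDDY


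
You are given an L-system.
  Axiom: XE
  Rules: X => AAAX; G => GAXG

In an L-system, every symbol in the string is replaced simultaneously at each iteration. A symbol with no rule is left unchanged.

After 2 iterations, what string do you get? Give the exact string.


Answer: AAAAAAXE

Derivation:
Step 0: XE
Step 1: AAAXE
Step 2: AAAAAAXE


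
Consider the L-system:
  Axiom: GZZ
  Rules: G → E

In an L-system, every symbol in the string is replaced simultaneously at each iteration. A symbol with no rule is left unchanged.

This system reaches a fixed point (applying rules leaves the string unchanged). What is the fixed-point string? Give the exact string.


Step 0: GZZ
Step 1: EZZ
Step 2: EZZ  (unchanged — fixed point at step 1)

Answer: EZZ


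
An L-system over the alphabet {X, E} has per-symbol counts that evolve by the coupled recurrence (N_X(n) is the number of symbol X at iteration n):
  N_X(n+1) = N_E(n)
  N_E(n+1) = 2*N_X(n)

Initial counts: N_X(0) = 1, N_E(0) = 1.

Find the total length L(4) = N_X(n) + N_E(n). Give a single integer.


Step 0: N_X=1, N_E=1, L=2
Step 1: N_X=1, N_E=2, L=3
Step 2: N_X=2, N_E=2, L=4
Step 3: N_X=2, N_E=4, L=6
Step 4: N_X=4, N_E=4, L=8

Answer: 8


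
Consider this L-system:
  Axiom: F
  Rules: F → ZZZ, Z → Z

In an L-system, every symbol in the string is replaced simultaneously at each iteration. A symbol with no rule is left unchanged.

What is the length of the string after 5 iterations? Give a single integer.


Step 0: length = 1
Step 1: length = 3
Step 2: length = 3
Step 3: length = 3
Step 4: length = 3
Step 5: length = 3

Answer: 3


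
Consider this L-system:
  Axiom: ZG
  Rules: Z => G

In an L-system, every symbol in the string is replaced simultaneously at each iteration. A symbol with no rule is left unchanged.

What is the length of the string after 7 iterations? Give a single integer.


Answer: 2

Derivation:
Step 0: length = 2
Step 1: length = 2
Step 2: length = 2
Step 3: length = 2
Step 4: length = 2
Step 5: length = 2
Step 6: length = 2
Step 7: length = 2


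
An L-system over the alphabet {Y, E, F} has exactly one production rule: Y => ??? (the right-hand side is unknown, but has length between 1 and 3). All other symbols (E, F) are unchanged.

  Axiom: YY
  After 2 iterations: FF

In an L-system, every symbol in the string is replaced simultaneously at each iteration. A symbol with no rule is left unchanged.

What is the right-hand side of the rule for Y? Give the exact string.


Trying Y => F:
  Step 0: YY
  Step 1: FF
  Step 2: FF
Matches the given result.

Answer: F


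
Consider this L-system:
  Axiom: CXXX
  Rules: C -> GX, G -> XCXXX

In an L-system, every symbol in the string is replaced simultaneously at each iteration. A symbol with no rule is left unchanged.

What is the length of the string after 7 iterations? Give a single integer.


Step 0: length = 4
Step 1: length = 5
Step 2: length = 9
Step 3: length = 10
Step 4: length = 14
Step 5: length = 15
Step 6: length = 19
Step 7: length = 20

Answer: 20


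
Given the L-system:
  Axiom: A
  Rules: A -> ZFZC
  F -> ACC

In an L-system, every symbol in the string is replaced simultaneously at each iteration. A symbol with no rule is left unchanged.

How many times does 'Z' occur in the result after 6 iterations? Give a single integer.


Answer: 6

Derivation:
Step 0: A  (0 'Z')
Step 1: ZFZC  (2 'Z')
Step 2: ZACCZC  (2 'Z')
Step 3: ZZFZCCCZC  (4 'Z')
Step 4: ZZACCZCCCZC  (4 'Z')
Step 5: ZZZFZCCCZCCCZC  (6 'Z')
Step 6: ZZZACCZCCCZCCCZC  (6 'Z')


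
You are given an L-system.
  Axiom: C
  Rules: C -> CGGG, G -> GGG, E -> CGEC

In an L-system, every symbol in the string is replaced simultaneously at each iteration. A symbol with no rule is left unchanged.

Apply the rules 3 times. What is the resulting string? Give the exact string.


Answer: CGGGGGGGGGGGGGGGGGGGGGGGGGGGGGGGGGGGGGGG

Derivation:
Step 0: C
Step 1: CGGG
Step 2: CGGGGGGGGGGGG
Step 3: CGGGGGGGGGGGGGGGGGGGGGGGGGGGGGGGGGGGGGGG


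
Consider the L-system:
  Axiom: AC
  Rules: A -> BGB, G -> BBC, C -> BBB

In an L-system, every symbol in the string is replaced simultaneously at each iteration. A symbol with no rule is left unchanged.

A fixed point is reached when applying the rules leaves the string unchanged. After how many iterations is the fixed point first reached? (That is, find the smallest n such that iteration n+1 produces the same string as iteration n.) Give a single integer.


Answer: 3

Derivation:
Step 0: AC
Step 1: BGBBBB
Step 2: BBBCBBBB
Step 3: BBBBBBBBBB
Step 4: BBBBBBBBBB  (unchanged — fixed point at step 3)


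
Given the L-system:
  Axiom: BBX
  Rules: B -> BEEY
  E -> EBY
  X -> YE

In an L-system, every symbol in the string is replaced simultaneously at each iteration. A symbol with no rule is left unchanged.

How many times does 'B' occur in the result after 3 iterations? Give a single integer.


Answer: 16

Derivation:
Step 0: BBX  (2 'B')
Step 1: BEEYBEEYYE  (2 'B')
Step 2: BEEYEBYEBYYBEEYEBYEBYYYEBY  (7 'B')
Step 3: BEEYEBYEBYYEBYBEEYYEBYBEEYYYBEEYEBYEBYYEBYBEEYYEBYBEEYYYYEBYBEEYY  (16 'B')


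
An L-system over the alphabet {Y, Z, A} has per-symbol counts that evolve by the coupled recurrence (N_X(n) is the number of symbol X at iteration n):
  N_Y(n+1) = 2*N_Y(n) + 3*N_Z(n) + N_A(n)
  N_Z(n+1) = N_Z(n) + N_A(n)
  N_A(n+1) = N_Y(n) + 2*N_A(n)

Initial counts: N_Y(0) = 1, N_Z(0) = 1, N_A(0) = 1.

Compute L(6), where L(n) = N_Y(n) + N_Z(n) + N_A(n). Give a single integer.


Step 0: N_Y=1, N_Z=1, N_A=1, L=3
Step 1: N_Y=6, N_Z=2, N_A=3, L=11
Step 2: N_Y=21, N_Z=5, N_A=12, L=38
Step 3: N_Y=69, N_Z=17, N_A=45, L=131
Step 4: N_Y=234, N_Z=62, N_A=159, L=455
Step 5: N_Y=813, N_Z=221, N_A=552, L=1586
Step 6: N_Y=2841, N_Z=773, N_A=1917, L=5531

Answer: 5531


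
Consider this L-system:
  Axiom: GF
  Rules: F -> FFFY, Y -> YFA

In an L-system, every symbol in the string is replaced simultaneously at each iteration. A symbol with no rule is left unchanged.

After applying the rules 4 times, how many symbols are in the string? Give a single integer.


Step 0: length = 2
Step 1: length = 5
Step 2: length = 16
Step 3: length = 54
Step 4: length = 184

Answer: 184


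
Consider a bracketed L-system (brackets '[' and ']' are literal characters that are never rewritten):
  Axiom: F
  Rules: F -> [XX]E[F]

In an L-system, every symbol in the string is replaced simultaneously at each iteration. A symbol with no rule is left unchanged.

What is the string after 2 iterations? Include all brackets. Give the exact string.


Step 0: F
Step 1: [XX]E[F]
Step 2: [XX]E[[XX]E[F]]

Answer: [XX]E[[XX]E[F]]


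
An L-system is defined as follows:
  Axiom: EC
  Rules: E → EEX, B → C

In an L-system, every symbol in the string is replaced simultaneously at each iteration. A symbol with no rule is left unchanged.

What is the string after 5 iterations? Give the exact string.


Answer: EEXEEXXEEXEEXXXEEXEEXXEEXEEXXXXEEXEEXXEEXEEXXXEEXEEXXEEXEEXXXXXC

Derivation:
Step 0: EC
Step 1: EEXC
Step 2: EEXEEXXC
Step 3: EEXEEXXEEXEEXXXC
Step 4: EEXEEXXEEXEEXXXEEXEEXXEEXEEXXXXC
Step 5: EEXEEXXEEXEEXXXEEXEEXXEEXEEXXXXEEXEEXXEEXEEXXXEEXEEXXEEXEEXXXXXC


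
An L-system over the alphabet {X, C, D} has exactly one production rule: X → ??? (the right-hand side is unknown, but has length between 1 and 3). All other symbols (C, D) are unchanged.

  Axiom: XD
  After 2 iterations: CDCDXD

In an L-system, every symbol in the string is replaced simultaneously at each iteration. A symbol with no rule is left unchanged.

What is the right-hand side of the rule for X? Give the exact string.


Answer: CDX

Derivation:
Trying X → CDX:
  Step 0: XD
  Step 1: CDXD
  Step 2: CDCDXD
Matches the given result.


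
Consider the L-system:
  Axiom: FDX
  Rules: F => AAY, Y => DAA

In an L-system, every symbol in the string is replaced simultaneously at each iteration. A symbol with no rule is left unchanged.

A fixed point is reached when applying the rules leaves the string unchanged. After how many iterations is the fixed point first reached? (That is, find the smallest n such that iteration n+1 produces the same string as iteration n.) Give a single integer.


Step 0: FDX
Step 1: AAYDX
Step 2: AADAADX
Step 3: AADAADX  (unchanged — fixed point at step 2)

Answer: 2


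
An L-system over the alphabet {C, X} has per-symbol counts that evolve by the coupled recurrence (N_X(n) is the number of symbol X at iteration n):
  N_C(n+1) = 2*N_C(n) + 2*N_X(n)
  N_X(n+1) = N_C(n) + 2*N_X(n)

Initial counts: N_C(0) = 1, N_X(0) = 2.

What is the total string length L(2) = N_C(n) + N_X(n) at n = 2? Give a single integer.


Step 0: N_C=1, N_X=2, L=3
Step 1: N_C=6, N_X=5, L=11
Step 2: N_C=22, N_X=16, L=38

Answer: 38


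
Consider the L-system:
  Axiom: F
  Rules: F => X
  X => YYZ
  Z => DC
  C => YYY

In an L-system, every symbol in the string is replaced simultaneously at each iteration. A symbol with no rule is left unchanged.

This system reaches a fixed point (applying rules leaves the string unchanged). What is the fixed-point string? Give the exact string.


Answer: YYDYYY

Derivation:
Step 0: F
Step 1: X
Step 2: YYZ
Step 3: YYDC
Step 4: YYDYYY
Step 5: YYDYYY  (unchanged — fixed point at step 4)


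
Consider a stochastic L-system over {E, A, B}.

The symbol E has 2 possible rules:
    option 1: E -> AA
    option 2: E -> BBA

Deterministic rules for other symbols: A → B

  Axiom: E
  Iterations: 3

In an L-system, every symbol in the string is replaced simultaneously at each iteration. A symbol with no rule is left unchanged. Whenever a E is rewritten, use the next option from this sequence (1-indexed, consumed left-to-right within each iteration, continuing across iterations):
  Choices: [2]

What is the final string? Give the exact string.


Answer: BBB

Derivation:
Step 0: E
Step 1: BBA  (used choices [2])
Step 2: BBB  (used choices [])
Step 3: BBB  (used choices [])


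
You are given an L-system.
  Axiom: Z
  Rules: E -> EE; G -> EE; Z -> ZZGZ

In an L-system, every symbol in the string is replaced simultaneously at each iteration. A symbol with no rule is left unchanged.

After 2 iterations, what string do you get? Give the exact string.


Step 0: Z
Step 1: ZZGZ
Step 2: ZZGZZZGZEEZZGZ

Answer: ZZGZZZGZEEZZGZ


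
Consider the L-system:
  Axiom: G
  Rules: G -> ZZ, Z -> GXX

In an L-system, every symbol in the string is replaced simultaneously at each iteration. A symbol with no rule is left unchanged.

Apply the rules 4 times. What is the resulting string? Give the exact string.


Answer: GXXGXXXXGXXGXXXX

Derivation:
Step 0: G
Step 1: ZZ
Step 2: GXXGXX
Step 3: ZZXXZZXX
Step 4: GXXGXXXXGXXGXXXX


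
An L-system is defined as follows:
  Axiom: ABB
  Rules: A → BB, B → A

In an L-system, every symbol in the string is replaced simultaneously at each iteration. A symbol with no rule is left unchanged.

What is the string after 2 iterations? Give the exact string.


Step 0: ABB
Step 1: BBAA
Step 2: AABBBB

Answer: AABBBB


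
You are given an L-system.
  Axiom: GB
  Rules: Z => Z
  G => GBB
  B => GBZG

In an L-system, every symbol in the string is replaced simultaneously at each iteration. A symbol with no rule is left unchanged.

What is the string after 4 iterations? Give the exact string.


Step 0: GB
Step 1: GBBGBZG
Step 2: GBBGBZGGBZGGBBGBZGZGBB
Step 3: GBBGBZGGBZGGBBGBZGZGBBGBBGBZGZGBBGBBGBZGGBZGGBBGBZGZGBBZGBBGBZGGBZG
Step 4: GBBGBZGGBZGGBBGBZGZGBBGBBGBZGZGBBGBBGBZGGBZGGBBGBZGZGBBZGBBGBZGGBZGGBBGBZGGBZGGBBGBZGZGBBZGBBGBZGGBZGGBBGBZGGBZGGBBGBZGZGBBGBBGBZGZGBBGBBGBZGGBZGGBBGBZGZGBBZGBBGBZGGBZGZGBBGBZGGBZGGBBGBZGZGBBGBBGBZGZGBB

Answer: GBBGBZGGBZGGBBGBZGZGBBGBBGBZGZGBBGBBGBZGGBZGGBBGBZGZGBBZGBBGBZGGBZGGBBGBZGGBZGGBBGBZGZGBBZGBBGBZGGBZGGBBGBZGGBZGGBBGBZGZGBBGBBGBZGZGBBGBBGBZGGBZGGBBGBZGZGBBZGBBGBZGGBZGZGBBGBZGGBZGGBBGBZGZGBBGBBGBZGZGBB


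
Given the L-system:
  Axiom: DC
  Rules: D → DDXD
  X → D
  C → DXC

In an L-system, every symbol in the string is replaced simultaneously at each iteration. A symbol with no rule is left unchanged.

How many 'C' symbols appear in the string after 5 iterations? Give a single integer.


Answer: 1

Derivation:
Step 0: DC  (1 'C')
Step 1: DDXDDXC  (1 'C')
Step 2: DDXDDDXDDDDXDDDXDDDXC  (1 'C')
Step 3: DDXDDDXDDDDXDDDXDDDXDDDDXDDDXDDDXDDDXDDDDXDDDXDDDXDDDDXDDDXDDDXDDDXC  (1 'C')
Step 4: DDXDDDXDDDDXDDDXDDDXDDDDXDDDXDDDXDDDXDDDDXDDDXDDDXDDDDXDDDXDDDXDDDDXDDDXDDDXDDDXDDDDXDDDXDDDXDDDDXDDDXDDDXDDDDXDDDXDDDXDDDDXDDDXDDDXDDDXDDDDXDDDXDDDXDDDDXDDDXDDDXDDDDXDDDXDDDXDDDXDDDDXDDDXDDDXDDDDXDDDXDDDXDDDDXDDDXDDDXDDDXC  (1 'C')
Step 5: DDXDDDXDDDDXDDDXDDDXDDDDXDDDXDDDXDDDXDDDDXDDDXDDDXDDDDXDDDXDDDXDDDDXDDDXDDDXDDDXDDDDXDDDXDDDXDDDDXDDDXDDDXDDDDXDDDXDDDXDDDDXDDDXDDDXDDDXDDDDXDDDXDDDXDDDDXDDDXDDDXDDDDXDDDXDDDXDDDXDDDDXDDDXDDDXDDDDXDDDXDDDXDDDDXDDDXDDDXDDDXDDDDXDDDXDDDXDDDDXDDDXDDDXDDDDXDDDXDDDXDDDDXDDDXDDDXDDDXDDDDXDDDXDDDXDDDDXDDDXDDDXDDDDXDDDXDDDXDDDXDDDDXDDDXDDDXDDDDXDDDXDDDXDDDDXDDDXDDDXDDDXDDDDXDDDXDDDXDDDDXDDDXDDDXDDDDXDDDXDDDXDDDXDDDDXDDDXDDDXDDDDXDDDXDDDXDDDDXDDDXDDDXDDDDXDDDXDDDXDDDXDDDDXDDDXDDDXDDDDXDDDXDDDXDDDDXDDDXDDDXDDDXDDDDXDDDXDDDXDDDDXDDDXDDDXDDDDXDDDXDDDXDDDXDDDDXDDDXDDDXDDDDXDDDXDDDXDDDDXDDDXDDDXDDDDXDDDXDDDXDDDXDDDDXDDDXDDDXDDDDXDDDXDDDXDDDDXDDDXDDDXDDDXDDDDXDDDXDDDXDDDDXDDDXDDDXDDDDXDDDXDDDXDDDXDDDDXDDDXDDDXDDDDXDDDXDDDXDDDDXDDDXDDDXDDDXC  (1 'C')


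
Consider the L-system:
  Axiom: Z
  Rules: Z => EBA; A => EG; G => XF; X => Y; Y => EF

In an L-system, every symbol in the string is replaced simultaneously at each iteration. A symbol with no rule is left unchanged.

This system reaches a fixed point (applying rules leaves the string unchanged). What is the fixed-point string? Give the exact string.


Step 0: Z
Step 1: EBA
Step 2: EBEG
Step 3: EBEXF
Step 4: EBEYF
Step 5: EBEEFF
Step 6: EBEEFF  (unchanged — fixed point at step 5)

Answer: EBEEFF


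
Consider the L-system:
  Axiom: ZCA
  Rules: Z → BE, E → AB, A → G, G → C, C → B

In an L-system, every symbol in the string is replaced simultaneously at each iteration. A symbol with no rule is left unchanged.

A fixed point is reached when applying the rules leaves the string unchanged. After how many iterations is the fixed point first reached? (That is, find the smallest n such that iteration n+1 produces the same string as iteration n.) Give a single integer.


Answer: 5

Derivation:
Step 0: ZCA
Step 1: BEBG
Step 2: BABBC
Step 3: BGBBB
Step 4: BCBBB
Step 5: BBBBB
Step 6: BBBBB  (unchanged — fixed point at step 5)


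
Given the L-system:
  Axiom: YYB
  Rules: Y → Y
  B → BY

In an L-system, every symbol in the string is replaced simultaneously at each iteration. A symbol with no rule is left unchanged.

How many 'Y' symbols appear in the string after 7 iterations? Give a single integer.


Step 0: YYB  (2 'Y')
Step 1: YYBY  (3 'Y')
Step 2: YYBYY  (4 'Y')
Step 3: YYBYYY  (5 'Y')
Step 4: YYBYYYY  (6 'Y')
Step 5: YYBYYYYY  (7 'Y')
Step 6: YYBYYYYYY  (8 'Y')
Step 7: YYBYYYYYYY  (9 'Y')

Answer: 9


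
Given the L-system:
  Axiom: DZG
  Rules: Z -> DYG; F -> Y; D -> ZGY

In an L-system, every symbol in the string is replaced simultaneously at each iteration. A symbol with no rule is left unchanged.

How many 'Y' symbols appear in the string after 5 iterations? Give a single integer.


Answer: 10

Derivation:
Step 0: DZG  (0 'Y')
Step 1: ZGYDYGG  (2 'Y')
Step 2: DYGGYZGYYGG  (4 'Y')
Step 3: ZGYYGGYDYGGYYGG  (6 'Y')
Step 4: DYGGYYGGYZGYYGGYYGG  (8 'Y')
Step 5: ZGYYGGYYGGYDYGGYYGGYYGG  (10 'Y')


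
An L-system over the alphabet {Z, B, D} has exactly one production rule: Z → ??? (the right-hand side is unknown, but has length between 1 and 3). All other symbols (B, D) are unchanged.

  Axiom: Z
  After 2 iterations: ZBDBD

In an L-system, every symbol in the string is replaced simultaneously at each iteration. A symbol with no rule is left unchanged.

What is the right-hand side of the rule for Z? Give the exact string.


Trying Z → ZBD:
  Step 0: Z
  Step 1: ZBD
  Step 2: ZBDBD
Matches the given result.

Answer: ZBD


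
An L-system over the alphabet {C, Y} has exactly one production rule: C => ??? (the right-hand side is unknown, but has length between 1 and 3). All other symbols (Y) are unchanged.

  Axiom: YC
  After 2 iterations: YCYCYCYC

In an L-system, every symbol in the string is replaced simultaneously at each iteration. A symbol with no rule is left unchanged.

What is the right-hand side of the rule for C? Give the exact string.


Trying C => CYC:
  Step 0: YC
  Step 1: YCYC
  Step 2: YCYCYCYC
Matches the given result.

Answer: CYC


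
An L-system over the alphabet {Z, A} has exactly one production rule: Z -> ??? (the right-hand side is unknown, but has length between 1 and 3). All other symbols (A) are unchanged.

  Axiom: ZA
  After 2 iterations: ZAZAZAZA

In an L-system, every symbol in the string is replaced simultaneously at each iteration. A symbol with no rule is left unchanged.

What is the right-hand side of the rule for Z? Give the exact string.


Answer: ZAZ

Derivation:
Trying Z -> ZAZ:
  Step 0: ZA
  Step 1: ZAZA
  Step 2: ZAZAZAZA
Matches the given result.


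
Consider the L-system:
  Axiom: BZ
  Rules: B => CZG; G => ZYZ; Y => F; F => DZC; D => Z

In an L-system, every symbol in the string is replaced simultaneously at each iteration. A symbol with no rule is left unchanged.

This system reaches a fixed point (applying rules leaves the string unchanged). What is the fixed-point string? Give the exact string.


Answer: CZZZZCZZ

Derivation:
Step 0: BZ
Step 1: CZGZ
Step 2: CZZYZZ
Step 3: CZZFZZ
Step 4: CZZDZCZZ
Step 5: CZZZZCZZ
Step 6: CZZZZCZZ  (unchanged — fixed point at step 5)


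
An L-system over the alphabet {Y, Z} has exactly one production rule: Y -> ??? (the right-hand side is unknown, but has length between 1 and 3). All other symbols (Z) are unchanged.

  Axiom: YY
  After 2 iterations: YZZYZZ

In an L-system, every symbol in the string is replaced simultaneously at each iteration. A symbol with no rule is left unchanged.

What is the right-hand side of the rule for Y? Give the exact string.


Answer: YZ

Derivation:
Trying Y -> YZ:
  Step 0: YY
  Step 1: YZYZ
  Step 2: YZZYZZ
Matches the given result.


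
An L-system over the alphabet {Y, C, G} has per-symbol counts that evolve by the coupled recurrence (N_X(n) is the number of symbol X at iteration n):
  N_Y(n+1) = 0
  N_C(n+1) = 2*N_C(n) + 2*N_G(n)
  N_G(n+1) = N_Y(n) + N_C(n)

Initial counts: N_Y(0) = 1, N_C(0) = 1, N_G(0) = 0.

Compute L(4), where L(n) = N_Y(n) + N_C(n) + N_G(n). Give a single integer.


Answer: 76

Derivation:
Step 0: N_Y=1, N_C=1, N_G=0, L=2
Step 1: N_Y=0, N_C=2, N_G=2, L=4
Step 2: N_Y=0, N_C=8, N_G=2, L=10
Step 3: N_Y=0, N_C=20, N_G=8, L=28
Step 4: N_Y=0, N_C=56, N_G=20, L=76


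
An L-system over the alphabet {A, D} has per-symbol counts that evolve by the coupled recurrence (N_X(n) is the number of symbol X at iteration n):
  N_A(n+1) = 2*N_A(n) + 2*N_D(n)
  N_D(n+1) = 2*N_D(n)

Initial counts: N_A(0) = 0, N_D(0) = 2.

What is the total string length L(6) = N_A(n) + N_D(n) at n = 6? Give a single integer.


Step 0: N_A=0, N_D=2, L=2
Step 1: N_A=4, N_D=4, L=8
Step 2: N_A=16, N_D=8, L=24
Step 3: N_A=48, N_D=16, L=64
Step 4: N_A=128, N_D=32, L=160
Step 5: N_A=320, N_D=64, L=384
Step 6: N_A=768, N_D=128, L=896

Answer: 896


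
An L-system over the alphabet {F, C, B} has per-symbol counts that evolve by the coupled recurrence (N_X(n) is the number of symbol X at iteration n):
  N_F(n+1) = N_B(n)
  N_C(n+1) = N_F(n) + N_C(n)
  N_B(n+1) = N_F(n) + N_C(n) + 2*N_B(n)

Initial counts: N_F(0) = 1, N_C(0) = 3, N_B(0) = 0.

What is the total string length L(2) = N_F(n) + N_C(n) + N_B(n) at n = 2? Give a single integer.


Step 0: N_F=1, N_C=3, N_B=0, L=4
Step 1: N_F=0, N_C=4, N_B=4, L=8
Step 2: N_F=4, N_C=4, N_B=12, L=20

Answer: 20


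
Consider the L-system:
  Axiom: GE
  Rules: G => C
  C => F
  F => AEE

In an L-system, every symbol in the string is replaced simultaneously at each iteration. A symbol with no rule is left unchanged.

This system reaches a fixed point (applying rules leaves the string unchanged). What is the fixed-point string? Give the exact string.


Answer: AEEE

Derivation:
Step 0: GE
Step 1: CE
Step 2: FE
Step 3: AEEE
Step 4: AEEE  (unchanged — fixed point at step 3)


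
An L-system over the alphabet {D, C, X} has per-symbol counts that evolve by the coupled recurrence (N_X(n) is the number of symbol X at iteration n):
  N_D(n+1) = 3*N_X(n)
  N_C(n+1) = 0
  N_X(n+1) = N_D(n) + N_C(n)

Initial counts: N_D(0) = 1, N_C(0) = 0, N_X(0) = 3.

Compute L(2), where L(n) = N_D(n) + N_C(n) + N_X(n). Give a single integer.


Answer: 12

Derivation:
Step 0: N_D=1, N_C=0, N_X=3, L=4
Step 1: N_D=9, N_C=0, N_X=1, L=10
Step 2: N_D=3, N_C=0, N_X=9, L=12


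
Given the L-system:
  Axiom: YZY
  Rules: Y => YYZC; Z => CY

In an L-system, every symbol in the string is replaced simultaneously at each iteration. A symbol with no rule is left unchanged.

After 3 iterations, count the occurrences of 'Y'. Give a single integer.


Step 0: YZY  (2 'Y')
Step 1: YYZCCYYYZC  (5 'Y')
Step 2: YYZCYYZCCYCCYYZCYYZCYYZCCYC  (12 'Y')
Step 3: YYZCYYZCCYCYYZCYYZCCYCCYYZCCCYYZCYYZCCYCYYZCYYZCCYCYYZCYYZCCYCCYYZCC  (29 'Y')

Answer: 29


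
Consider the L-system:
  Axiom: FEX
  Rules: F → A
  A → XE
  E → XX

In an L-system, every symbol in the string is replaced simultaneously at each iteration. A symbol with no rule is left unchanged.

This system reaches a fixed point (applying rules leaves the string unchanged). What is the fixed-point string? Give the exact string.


Step 0: FEX
Step 1: AXXX
Step 2: XEXXX
Step 3: XXXXXX
Step 4: XXXXXX  (unchanged — fixed point at step 3)

Answer: XXXXXX


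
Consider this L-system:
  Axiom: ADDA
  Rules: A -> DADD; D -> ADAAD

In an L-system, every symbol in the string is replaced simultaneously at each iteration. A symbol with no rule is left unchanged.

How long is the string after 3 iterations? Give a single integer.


Answer: 372

Derivation:
Step 0: length = 4
Step 1: length = 18
Step 2: length = 82
Step 3: length = 372


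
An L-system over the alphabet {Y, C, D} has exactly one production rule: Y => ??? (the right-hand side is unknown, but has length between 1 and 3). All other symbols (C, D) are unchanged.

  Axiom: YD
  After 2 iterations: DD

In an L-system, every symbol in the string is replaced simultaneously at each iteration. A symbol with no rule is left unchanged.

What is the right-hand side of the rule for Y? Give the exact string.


Answer: D

Derivation:
Trying Y => D:
  Step 0: YD
  Step 1: DD
  Step 2: DD
Matches the given result.


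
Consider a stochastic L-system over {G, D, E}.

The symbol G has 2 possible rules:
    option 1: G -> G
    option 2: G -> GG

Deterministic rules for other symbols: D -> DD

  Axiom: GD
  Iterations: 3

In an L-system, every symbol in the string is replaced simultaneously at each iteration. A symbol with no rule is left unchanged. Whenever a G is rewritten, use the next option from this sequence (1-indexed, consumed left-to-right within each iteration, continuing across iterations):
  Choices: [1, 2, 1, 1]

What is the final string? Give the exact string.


Step 0: GD
Step 1: GDD  (used choices [1])
Step 2: GGDDDD  (used choices [2])
Step 3: GGDDDDDDDD  (used choices [1, 1])

Answer: GGDDDDDDDD


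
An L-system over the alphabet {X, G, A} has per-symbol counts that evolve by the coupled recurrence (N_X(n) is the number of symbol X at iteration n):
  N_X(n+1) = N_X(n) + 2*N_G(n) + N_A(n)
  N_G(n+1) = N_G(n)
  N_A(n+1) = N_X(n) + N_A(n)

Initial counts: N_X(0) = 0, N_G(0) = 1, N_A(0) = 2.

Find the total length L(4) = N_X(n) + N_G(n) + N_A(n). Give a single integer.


Step 0: N_X=0, N_G=1, N_A=2, L=3
Step 1: N_X=4, N_G=1, N_A=2, L=7
Step 2: N_X=8, N_G=1, N_A=6, L=15
Step 3: N_X=16, N_G=1, N_A=14, L=31
Step 4: N_X=32, N_G=1, N_A=30, L=63

Answer: 63


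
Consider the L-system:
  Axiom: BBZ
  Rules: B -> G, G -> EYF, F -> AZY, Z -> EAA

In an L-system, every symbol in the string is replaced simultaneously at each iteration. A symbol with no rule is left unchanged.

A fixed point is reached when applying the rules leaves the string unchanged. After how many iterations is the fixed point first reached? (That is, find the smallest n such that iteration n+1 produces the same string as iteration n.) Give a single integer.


Answer: 4

Derivation:
Step 0: BBZ
Step 1: GGEAA
Step 2: EYFEYFEAA
Step 3: EYAZYEYAZYEAA
Step 4: EYAEAAYEYAEAAYEAA
Step 5: EYAEAAYEYAEAAYEAA  (unchanged — fixed point at step 4)


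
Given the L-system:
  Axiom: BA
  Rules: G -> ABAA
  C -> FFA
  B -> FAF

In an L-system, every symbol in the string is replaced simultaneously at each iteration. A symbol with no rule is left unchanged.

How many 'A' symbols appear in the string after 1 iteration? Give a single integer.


Answer: 2

Derivation:
Step 0: BA  (1 'A')
Step 1: FAFA  (2 'A')


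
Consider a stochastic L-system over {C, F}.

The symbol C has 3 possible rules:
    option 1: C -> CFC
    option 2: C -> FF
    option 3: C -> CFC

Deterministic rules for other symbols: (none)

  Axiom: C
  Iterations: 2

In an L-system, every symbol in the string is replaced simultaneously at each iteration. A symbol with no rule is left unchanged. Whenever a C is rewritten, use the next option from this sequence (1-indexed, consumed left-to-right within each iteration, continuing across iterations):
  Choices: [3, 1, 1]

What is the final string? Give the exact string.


Answer: CFCFCFC

Derivation:
Step 0: C
Step 1: CFC  (used choices [3])
Step 2: CFCFCFC  (used choices [1, 1])


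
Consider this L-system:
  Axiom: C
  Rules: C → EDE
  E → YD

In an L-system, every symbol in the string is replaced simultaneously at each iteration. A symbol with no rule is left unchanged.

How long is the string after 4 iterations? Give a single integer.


Step 0: length = 1
Step 1: length = 3
Step 2: length = 5
Step 3: length = 5
Step 4: length = 5

Answer: 5


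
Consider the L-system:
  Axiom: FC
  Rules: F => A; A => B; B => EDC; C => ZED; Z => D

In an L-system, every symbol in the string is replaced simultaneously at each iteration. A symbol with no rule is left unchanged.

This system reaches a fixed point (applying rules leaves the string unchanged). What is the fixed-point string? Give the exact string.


Answer: EDDEDDED

Derivation:
Step 0: FC
Step 1: AZED
Step 2: BDED
Step 3: EDCDED
Step 4: EDZEDDED
Step 5: EDDEDDED
Step 6: EDDEDDED  (unchanged — fixed point at step 5)


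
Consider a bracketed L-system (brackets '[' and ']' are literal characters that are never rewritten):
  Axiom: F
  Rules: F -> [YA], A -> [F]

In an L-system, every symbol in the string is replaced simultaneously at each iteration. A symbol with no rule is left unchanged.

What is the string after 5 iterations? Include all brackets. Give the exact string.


Step 0: F
Step 1: [YA]
Step 2: [Y[F]]
Step 3: [Y[[YA]]]
Step 4: [Y[[Y[F]]]]
Step 5: [Y[[Y[[YA]]]]]

Answer: [Y[[Y[[YA]]]]]


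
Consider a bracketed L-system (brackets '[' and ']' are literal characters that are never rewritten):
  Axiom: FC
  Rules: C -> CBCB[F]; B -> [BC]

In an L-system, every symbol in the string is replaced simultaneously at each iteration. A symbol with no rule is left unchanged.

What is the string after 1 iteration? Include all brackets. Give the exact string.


Step 0: FC
Step 1: FCBCB[F]

Answer: FCBCB[F]


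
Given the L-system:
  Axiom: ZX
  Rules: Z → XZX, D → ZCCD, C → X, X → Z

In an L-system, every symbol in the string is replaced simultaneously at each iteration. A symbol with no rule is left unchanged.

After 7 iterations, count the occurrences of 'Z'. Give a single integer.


Step 0: ZX  (1 'Z')
Step 1: XZXZ  (2 'Z')
Step 2: ZXZXZXZX  (4 'Z')
Step 3: XZXZXZXZXZXZXZXZ  (8 'Z')
Step 4: ZXZXZXZXZXZXZXZXZXZXZXZXZXZXZXZX  (16 'Z')
Step 5: XZXZXZXZXZXZXZXZXZXZXZXZXZXZXZXZXZXZXZXZXZXZXZXZXZXZXZXZXZXZXZXZ  (32 'Z')
Step 6: ZXZXZXZXZXZXZXZXZXZXZXZXZXZXZXZXZXZXZXZXZXZXZXZXZXZXZXZXZXZXZXZXZXZXZXZXZXZXZXZXZXZXZXZXZXZXZXZXZXZXZXZXZXZXZXZXZXZXZXZXZXZXZXZX  (64 'Z')
Step 7: XZXZXZXZXZXZXZXZXZXZXZXZXZXZXZXZXZXZXZXZXZXZXZXZXZXZXZXZXZXZXZXZXZXZXZXZXZXZXZXZXZXZXZXZXZXZXZXZXZXZXZXZXZXZXZXZXZXZXZXZXZXZXZXZXZXZXZXZXZXZXZXZXZXZXZXZXZXZXZXZXZXZXZXZXZXZXZXZXZXZXZXZXZXZXZXZXZXZXZXZXZXZXZXZXZXZXZXZXZXZXZXZXZXZXZXZXZXZXZXZXZXZXZXZXZXZXZXZ  (128 'Z')

Answer: 128


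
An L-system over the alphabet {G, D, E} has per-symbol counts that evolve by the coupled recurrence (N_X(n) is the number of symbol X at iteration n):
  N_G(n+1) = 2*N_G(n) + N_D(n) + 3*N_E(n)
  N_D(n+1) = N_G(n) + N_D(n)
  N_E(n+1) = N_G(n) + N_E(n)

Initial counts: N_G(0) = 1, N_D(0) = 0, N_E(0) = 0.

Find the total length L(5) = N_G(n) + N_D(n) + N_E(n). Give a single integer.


Step 0: N_G=1, N_D=0, N_E=0, L=1
Step 1: N_G=2, N_D=1, N_E=1, L=4
Step 2: N_G=8, N_D=3, N_E=3, L=14
Step 3: N_G=28, N_D=11, N_E=11, L=50
Step 4: N_G=100, N_D=39, N_E=39, L=178
Step 5: N_G=356, N_D=139, N_E=139, L=634

Answer: 634


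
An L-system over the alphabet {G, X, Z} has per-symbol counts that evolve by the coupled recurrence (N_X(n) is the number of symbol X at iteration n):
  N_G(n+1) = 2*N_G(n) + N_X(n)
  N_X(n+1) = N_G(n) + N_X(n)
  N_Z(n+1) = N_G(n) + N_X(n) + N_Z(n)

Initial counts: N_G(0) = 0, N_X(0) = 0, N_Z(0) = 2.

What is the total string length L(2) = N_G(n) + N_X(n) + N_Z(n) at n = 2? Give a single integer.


Answer: 2

Derivation:
Step 0: N_G=0, N_X=0, N_Z=2, L=2
Step 1: N_G=0, N_X=0, N_Z=2, L=2
Step 2: N_G=0, N_X=0, N_Z=2, L=2


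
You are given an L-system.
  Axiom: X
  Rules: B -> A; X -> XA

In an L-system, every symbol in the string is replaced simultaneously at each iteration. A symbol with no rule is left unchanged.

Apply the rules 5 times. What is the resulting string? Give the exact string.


Answer: XAAAAA

Derivation:
Step 0: X
Step 1: XA
Step 2: XAA
Step 3: XAAA
Step 4: XAAAA
Step 5: XAAAAA


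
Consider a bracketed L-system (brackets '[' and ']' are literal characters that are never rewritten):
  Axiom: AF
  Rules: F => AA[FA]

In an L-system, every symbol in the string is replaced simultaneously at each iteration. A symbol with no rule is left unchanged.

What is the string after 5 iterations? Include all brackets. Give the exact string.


Step 0: AF
Step 1: AAA[FA]
Step 2: AAA[AA[FA]A]
Step 3: AAA[AA[AA[FA]A]A]
Step 4: AAA[AA[AA[AA[FA]A]A]A]
Step 5: AAA[AA[AA[AA[AA[FA]A]A]A]A]

Answer: AAA[AA[AA[AA[AA[FA]A]A]A]A]


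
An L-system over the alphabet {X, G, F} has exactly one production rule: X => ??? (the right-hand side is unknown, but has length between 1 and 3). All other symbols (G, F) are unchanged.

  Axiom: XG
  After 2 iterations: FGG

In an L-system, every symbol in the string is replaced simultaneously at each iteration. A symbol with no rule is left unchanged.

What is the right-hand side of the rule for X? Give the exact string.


Trying X => FG:
  Step 0: XG
  Step 1: FGG
  Step 2: FGG
Matches the given result.

Answer: FG


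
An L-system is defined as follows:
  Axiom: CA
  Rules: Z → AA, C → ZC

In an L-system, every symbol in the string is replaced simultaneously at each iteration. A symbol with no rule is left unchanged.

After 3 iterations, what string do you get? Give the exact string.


Answer: AAAAZCA

Derivation:
Step 0: CA
Step 1: ZCA
Step 2: AAZCA
Step 3: AAAAZCA


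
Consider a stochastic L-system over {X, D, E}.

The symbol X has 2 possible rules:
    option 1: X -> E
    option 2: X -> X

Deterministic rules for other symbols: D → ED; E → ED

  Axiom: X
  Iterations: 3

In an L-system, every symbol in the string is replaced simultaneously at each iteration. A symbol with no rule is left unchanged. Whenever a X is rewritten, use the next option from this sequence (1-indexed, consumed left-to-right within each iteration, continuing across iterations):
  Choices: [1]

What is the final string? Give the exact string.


Answer: EDED

Derivation:
Step 0: X
Step 1: E  (used choices [1])
Step 2: ED  (used choices [])
Step 3: EDED  (used choices [])


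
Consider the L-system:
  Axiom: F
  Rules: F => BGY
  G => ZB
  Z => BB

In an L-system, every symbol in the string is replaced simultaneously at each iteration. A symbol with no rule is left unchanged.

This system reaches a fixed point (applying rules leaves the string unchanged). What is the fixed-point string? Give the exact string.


Step 0: F
Step 1: BGY
Step 2: BZBY
Step 3: BBBBY
Step 4: BBBBY  (unchanged — fixed point at step 3)

Answer: BBBBY


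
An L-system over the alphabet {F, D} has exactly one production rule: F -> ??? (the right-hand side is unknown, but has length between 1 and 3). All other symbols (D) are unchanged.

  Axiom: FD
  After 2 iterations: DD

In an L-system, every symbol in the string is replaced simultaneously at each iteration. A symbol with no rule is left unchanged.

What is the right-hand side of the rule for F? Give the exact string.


Answer: D

Derivation:
Trying F -> D:
  Step 0: FD
  Step 1: DD
  Step 2: DD
Matches the given result.


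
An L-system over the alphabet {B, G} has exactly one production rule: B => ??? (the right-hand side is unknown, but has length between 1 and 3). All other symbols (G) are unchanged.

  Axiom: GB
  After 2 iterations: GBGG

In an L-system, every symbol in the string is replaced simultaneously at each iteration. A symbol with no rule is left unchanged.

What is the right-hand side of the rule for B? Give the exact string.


Trying B => BG:
  Step 0: GB
  Step 1: GBG
  Step 2: GBGG
Matches the given result.

Answer: BG


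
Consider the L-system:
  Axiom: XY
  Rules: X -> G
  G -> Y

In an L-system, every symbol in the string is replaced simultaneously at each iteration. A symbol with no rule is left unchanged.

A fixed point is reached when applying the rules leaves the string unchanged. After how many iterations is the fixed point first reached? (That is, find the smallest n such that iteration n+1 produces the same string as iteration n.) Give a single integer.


Answer: 2

Derivation:
Step 0: XY
Step 1: GY
Step 2: YY
Step 3: YY  (unchanged — fixed point at step 2)


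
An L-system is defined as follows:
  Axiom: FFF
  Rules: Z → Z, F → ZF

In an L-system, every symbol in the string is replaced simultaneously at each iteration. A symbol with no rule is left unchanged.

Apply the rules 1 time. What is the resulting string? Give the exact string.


Step 0: FFF
Step 1: ZFZFZF

Answer: ZFZFZF


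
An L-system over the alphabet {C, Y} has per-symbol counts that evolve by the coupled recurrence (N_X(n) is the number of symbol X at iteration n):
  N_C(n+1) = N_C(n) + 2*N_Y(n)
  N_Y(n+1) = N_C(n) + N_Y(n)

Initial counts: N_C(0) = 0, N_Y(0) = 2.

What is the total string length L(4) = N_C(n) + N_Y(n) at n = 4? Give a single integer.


Step 0: N_C=0, N_Y=2, L=2
Step 1: N_C=4, N_Y=2, L=6
Step 2: N_C=8, N_Y=6, L=14
Step 3: N_C=20, N_Y=14, L=34
Step 4: N_C=48, N_Y=34, L=82

Answer: 82


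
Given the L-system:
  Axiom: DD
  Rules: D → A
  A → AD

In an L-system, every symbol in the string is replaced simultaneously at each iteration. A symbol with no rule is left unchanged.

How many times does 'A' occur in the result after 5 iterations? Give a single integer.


Answer: 10

Derivation:
Step 0: DD  (0 'A')
Step 1: AA  (2 'A')
Step 2: ADAD  (2 'A')
Step 3: ADAADA  (4 'A')
Step 4: ADAADADAAD  (6 'A')
Step 5: ADAADADAADAADADA  (10 'A')


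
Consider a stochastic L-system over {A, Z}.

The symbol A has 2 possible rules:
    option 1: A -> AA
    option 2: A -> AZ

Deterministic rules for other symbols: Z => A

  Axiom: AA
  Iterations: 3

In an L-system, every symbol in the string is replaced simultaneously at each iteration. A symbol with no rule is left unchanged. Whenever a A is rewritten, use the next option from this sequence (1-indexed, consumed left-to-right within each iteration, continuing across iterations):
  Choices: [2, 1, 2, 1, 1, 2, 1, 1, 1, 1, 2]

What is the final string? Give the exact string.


Step 0: AA
Step 1: AZAA  (used choices [2, 1])
Step 2: AZAAAAA  (used choices [2, 1, 1])
Step 3: AZAAAAAAAAAAZ  (used choices [2, 1, 1, 1, 1, 2])

Answer: AZAAAAAAAAAAZ


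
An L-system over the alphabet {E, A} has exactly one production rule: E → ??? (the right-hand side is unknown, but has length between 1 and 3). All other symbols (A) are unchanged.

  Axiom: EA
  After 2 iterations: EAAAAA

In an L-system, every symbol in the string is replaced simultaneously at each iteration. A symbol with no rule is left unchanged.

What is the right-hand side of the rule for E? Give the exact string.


Trying E → EAA:
  Step 0: EA
  Step 1: EAAA
  Step 2: EAAAAA
Matches the given result.

Answer: EAA


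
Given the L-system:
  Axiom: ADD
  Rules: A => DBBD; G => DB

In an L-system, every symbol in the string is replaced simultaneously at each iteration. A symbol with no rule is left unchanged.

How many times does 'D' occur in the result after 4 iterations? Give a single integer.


Step 0: ADD  (2 'D')
Step 1: DBBDDD  (4 'D')
Step 2: DBBDDD  (4 'D')
Step 3: DBBDDD  (4 'D')
Step 4: DBBDDD  (4 'D')

Answer: 4


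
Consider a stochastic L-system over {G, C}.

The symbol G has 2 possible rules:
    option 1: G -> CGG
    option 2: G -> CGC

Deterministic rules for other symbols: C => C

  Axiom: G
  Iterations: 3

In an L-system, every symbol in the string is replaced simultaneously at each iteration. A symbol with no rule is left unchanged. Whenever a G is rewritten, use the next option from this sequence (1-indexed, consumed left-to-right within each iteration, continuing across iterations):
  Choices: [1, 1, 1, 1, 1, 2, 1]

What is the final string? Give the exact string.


Step 0: G
Step 1: CGG  (used choices [1])
Step 2: CCGGCGG  (used choices [1, 1])
Step 3: CCCGGCGGCCGCCGG  (used choices [1, 1, 2, 1])

Answer: CCCGGCGGCCGCCGG
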